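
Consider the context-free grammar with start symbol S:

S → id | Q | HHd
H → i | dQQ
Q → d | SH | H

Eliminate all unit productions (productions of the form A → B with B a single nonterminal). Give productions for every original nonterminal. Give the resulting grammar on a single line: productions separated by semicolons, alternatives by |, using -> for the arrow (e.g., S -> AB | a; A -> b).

Unit productions: Q->H, S->Q.
Unit pairs (A ⇒* B via units): (Q,H), (S,H), (S,Q).
S: inherits non-unit rules of {H, Q, S} → HHd | SH | d | dQQ | i | id.
H: inherits non-unit rules of {H} → dQQ | i.
Q: inherits non-unit rules of {H, Q} → SH | d | dQQ | i.

S -> d | i | SH | id | HHd | dQQ; H -> i | dQQ; Q -> d | i | SH | dQQ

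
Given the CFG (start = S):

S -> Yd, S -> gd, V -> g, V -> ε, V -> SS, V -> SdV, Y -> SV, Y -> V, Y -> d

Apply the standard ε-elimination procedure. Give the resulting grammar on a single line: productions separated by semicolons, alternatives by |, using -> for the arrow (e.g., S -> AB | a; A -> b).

Nullable set: {V, Y}.
S -> Yd: Y nullable, giving Yd | d.
Drop V -> ε.
V -> SdV: V nullable, giving Sd | SdV.
Y -> SV: V nullable, giving S | SV.
Y -> V: V nullable, giving V.
Unchanged (no nullable symbols): S -> gd; V -> SS; V -> g; Y -> d.

S -> d | Yd | gd; V -> g | SS | Sd | SdV; Y -> S | V | d | SV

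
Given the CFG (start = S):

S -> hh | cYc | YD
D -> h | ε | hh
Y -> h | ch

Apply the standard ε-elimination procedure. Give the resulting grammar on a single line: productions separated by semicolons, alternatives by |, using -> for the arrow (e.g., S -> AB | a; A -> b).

Nullable set: {D}.
S -> YD: D nullable, giving Y | YD.
Drop D -> ε.
Unchanged (no nullable symbols): S -> cYc; S -> hh; D -> h; D -> hh; Y -> ch; Y -> h.

S -> Y | YD | hh | cYc; D -> h | hh; Y -> h | ch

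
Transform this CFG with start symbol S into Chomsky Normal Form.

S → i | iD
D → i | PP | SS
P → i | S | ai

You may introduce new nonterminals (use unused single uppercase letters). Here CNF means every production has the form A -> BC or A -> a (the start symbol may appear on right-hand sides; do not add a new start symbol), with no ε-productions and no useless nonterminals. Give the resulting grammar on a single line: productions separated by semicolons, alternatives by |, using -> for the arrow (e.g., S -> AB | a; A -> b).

S -> i | BD; A -> a; B -> i; D -> i | PP | SS; P -> i | AB | BD

No ε-productions.
After unit-elimination: S -> i | iD; D -> i | PP | SS; P -> i | ai | iD.
TERM: introduce A -> a, B -> i and substitute in every rule of length ≥2.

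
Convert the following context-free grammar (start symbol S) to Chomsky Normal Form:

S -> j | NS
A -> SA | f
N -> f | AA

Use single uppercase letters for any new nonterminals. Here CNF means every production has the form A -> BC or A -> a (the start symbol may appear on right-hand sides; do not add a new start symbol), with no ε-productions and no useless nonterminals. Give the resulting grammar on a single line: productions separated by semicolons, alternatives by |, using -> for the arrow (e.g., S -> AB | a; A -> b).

No ε-productions.
No unit productions to eliminate.

S -> j | NS; A -> f | SA; N -> f | AA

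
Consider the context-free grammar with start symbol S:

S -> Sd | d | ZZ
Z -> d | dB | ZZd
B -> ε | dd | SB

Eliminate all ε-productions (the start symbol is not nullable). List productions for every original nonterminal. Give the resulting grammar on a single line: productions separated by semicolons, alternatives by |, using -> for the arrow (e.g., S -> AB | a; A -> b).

Nullable set: {B}.
Drop B -> ε.
B -> SB: B nullable, giving S | SB.
Z -> dB: B nullable, giving d | dB.
Unchanged (no nullable symbols): S -> Sd; S -> ZZ; S -> d; B -> dd; Z -> ZZd; Z -> d.

S -> d | Sd | ZZ; B -> S | SB | dd; Z -> d | dB | ZZd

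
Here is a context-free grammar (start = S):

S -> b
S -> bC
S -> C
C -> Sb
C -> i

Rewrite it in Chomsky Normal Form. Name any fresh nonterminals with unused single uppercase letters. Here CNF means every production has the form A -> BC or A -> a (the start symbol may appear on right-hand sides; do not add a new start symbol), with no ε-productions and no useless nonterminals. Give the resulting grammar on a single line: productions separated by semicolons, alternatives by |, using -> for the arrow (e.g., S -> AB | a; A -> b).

No ε-productions.
After unit-elimination: S -> b | i | Sb | bC; C -> i | Sb.
TERM: introduce A -> b and substitute in every rule of length ≥2.

S -> b | i | AC | SA; A -> b; C -> i | SA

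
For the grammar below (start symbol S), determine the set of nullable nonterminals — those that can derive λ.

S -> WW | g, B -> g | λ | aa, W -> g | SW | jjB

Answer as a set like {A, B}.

{B}

Directly nullable (have an ε-rule): {B}.
Not nullable: S, W — each has a terminal in every rule's right-hand side or depends on a non-nullable symbol.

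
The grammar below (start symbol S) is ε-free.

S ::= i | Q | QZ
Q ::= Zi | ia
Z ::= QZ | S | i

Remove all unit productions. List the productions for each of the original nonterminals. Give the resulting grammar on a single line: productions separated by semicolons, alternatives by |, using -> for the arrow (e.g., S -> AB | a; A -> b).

S -> i | QZ | Zi | ia; Q -> Zi | ia; Z -> i | QZ | Zi | ia

Unit productions: S->Q, Z->S.
Unit pairs (A ⇒* B via units): (S,Q), (Z,Q), (Z,S).
S: inherits non-unit rules of {Q, S} → QZ | Zi | i | ia.
Q: inherits non-unit rules of {Q} → Zi | ia.
Z: inherits non-unit rules of {Q, S, Z} → QZ | Zi | i | ia.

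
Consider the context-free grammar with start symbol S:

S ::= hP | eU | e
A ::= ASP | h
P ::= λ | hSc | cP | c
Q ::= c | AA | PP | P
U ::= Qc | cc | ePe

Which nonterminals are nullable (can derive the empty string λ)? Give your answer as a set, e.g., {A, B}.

{P, Q}

Directly nullable (have an ε-rule): {P}.
Q is nullable via Q -> P (every symbol on the right is already known nullable).
Not nullable: A, S, U — each has a terminal in every rule's right-hand side or depends on a non-nullable symbol.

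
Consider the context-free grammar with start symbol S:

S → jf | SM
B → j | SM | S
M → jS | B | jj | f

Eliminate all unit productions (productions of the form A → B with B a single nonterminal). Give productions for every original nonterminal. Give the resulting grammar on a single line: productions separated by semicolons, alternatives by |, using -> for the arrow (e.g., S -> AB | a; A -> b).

S -> SM | jf; B -> j | SM | jf; M -> f | j | SM | jS | jf | jj

Unit productions: B->S, M->B.
Unit pairs (A ⇒* B via units): (B,S), (M,B), (M,S).
S: inherits non-unit rules of {S} → SM | jf.
B: inherits non-unit rules of {B, S} → SM | j | jf.
M: inherits non-unit rules of {B, M, S} → SM | f | j | jS | jf | jj.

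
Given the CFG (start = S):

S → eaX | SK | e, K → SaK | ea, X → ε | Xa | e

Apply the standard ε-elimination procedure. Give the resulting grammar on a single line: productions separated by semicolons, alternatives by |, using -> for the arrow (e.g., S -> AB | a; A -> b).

Nullable set: {X}.
S -> eaX: X nullable, giving ea | eaX.
Drop X -> ε.
X -> Xa: X nullable, giving Xa | a.
Unchanged (no nullable symbols): S -> SK; S -> e; K -> SaK; K -> ea; X -> e.

S -> e | SK | ea | eaX; K -> ea | SaK; X -> a | e | Xa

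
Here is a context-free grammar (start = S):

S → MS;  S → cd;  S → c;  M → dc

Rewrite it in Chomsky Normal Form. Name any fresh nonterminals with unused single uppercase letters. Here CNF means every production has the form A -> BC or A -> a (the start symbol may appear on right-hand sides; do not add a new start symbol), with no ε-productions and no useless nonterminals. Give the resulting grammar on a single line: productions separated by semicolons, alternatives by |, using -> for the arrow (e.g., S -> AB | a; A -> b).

No ε-productions.
No unit productions to eliminate.
TERM: introduce B -> c, A -> d and substitute in every rule of length ≥2.

S -> c | BA | MS; A -> d; B -> c; M -> AB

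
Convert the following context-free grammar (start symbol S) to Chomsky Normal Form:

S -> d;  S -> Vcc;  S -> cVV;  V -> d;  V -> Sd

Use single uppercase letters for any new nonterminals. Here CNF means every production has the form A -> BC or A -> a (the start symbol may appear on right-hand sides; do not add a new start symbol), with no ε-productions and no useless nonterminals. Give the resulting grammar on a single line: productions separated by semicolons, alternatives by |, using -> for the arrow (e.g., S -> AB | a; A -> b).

S -> d | AC | VD; A -> c; B -> d; C -> VV; D -> AA; V -> d | SB

No ε-productions.
No unit productions to eliminate.
TERM: introduce A -> c, B -> d and substitute in every rule of length ≥2.
BIN: S -> AVV becomes S -> AC, C -> VV; S -> VAA becomes S -> VD, D -> AA.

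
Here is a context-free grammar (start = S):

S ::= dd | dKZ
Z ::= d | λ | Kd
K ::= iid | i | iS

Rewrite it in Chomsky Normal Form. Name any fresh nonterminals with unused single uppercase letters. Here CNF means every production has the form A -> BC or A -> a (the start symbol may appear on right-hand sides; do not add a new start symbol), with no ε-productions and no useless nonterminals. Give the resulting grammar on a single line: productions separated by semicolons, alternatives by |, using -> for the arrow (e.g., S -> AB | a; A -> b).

S -> BB | BD | BK; A -> i; B -> d; C -> AB; D -> KZ; K -> i | AC | AS; Z -> d | KB

Nullable: {Z}; after ε-elimination: S -> dK | dd | dKZ; K -> i | iS | iid; Z -> d | Kd.
No unit productions to eliminate.
TERM: introduce B -> d, A -> i and substitute in every rule of length ≥2.
BIN: K -> AAB becomes K -> AC, C -> AB; S -> BKZ becomes S -> BD, D -> KZ.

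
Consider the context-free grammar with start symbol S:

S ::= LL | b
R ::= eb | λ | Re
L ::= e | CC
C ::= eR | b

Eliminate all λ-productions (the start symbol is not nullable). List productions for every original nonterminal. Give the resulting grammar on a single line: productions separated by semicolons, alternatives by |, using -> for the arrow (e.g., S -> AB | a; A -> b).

S -> b | LL; C -> b | e | eR; L -> e | CC; R -> e | Re | eb

Nullable set: {R}.
C -> eR: R nullable, giving e | eR.
Drop R -> λ.
R -> Re: R nullable, giving Re | e.
Unchanged (no nullable symbols): S -> LL; S -> b; C -> b; L -> CC; L -> e; R -> eb.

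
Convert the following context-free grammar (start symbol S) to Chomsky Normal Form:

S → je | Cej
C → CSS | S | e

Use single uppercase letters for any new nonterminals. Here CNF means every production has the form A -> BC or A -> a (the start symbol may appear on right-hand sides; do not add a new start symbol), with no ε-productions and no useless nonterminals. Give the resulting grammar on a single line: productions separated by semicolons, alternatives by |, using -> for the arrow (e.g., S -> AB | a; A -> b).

No ε-productions.
After unit-elimination: S -> je | Cej; C -> e | je | CSS | Cej.
TERM: introduce A -> e, B -> j and substitute in every rule of length ≥2.
BIN: C -> CAB becomes C -> CD, D -> AB; C -> CSS becomes C -> CE, E -> SS; S -> CAB becomes S -> CF, F -> AB.

S -> BA | CF; A -> e; B -> j; C -> e | BA | CD | CE; D -> AB; E -> SS; F -> AB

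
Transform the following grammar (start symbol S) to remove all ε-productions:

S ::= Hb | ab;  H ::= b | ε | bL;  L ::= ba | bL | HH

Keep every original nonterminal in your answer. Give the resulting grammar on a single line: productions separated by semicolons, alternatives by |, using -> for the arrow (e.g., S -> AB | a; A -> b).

S -> b | Hb | ab; H -> b | bL; L -> H | b | HH | bL | ba

Nullable set: {H, L}.
S -> Hb: H nullable, giving Hb | b.
Drop H -> ε.
H -> bL: L nullable, giving b | bL.
L -> HH: H, H nullable, giving H | HH.
L -> bL: L nullable, giving b | bL.
Unchanged (no nullable symbols): S -> ab; H -> b; L -> ba.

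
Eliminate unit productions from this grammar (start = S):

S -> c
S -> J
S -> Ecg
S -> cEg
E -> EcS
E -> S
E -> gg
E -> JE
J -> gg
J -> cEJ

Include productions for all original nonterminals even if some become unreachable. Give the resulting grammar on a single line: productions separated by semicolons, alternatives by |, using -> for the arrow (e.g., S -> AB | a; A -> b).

Unit productions: E->S, S->J.
Unit pairs (A ⇒* B via units): (E,J), (E,S), (S,J).
S: inherits non-unit rules of {J, S} → Ecg | c | cEJ | cEg | gg.
E: inherits non-unit rules of {E, J, S} → EcS | Ecg | JE | c | cEJ | cEg | gg.
J: inherits non-unit rules of {J} → cEJ | gg.

S -> c | gg | Ecg | cEJ | cEg; E -> c | JE | gg | EcS | Ecg | cEJ | cEg; J -> gg | cEJ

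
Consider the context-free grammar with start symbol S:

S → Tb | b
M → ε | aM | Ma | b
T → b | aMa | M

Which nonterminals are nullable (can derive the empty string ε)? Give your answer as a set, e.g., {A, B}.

Directly nullable (have an ε-rule): {M}.
T is nullable via T -> M (every symbol on the right is already known nullable).
Not nullable: S — each has a terminal in every rule's right-hand side or depends on a non-nullable symbol.

{M, T}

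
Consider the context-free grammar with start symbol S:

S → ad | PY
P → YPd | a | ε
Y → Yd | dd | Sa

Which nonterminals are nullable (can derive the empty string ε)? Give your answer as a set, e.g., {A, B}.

{P}

Directly nullable (have an ε-rule): {P}.
Not nullable: S, Y — each has a terminal in every rule's right-hand side or depends on a non-nullable symbol.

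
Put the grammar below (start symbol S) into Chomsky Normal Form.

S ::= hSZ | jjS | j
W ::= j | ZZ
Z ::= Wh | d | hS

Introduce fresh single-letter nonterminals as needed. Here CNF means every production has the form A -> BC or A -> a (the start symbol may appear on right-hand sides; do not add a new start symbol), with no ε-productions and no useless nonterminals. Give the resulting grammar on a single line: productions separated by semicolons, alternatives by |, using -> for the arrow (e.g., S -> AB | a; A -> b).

No ε-productions.
No unit productions to eliminate.
TERM: introduce A -> h, B -> j and substitute in every rule of length ≥2.
BIN: S -> ASZ becomes S -> AC, C -> SZ; S -> BBS becomes S -> BD, D -> BS.

S -> j | AC | BD; A -> h; B -> j; C -> SZ; D -> BS; W -> j | ZZ; Z -> d | AS | WA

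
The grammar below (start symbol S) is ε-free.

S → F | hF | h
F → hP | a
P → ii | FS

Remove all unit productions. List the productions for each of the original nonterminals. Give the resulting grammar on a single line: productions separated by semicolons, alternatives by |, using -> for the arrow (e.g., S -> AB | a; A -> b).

S -> a | h | hF | hP; F -> a | hP; P -> FS | ii

Unit productions: S->F.
Unit pairs (A ⇒* B via units): (S,F).
S: inherits non-unit rules of {F, S} → a | h | hF | hP.
F: inherits non-unit rules of {F} → a | hP.
P: inherits non-unit rules of {P} → FS | ii.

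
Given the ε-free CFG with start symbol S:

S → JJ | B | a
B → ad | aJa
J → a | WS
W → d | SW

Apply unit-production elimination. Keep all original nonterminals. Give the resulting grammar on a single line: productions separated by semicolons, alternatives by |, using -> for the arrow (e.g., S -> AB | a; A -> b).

S -> a | JJ | ad | aJa; B -> ad | aJa; J -> a | WS; W -> d | SW

Unit productions: S->B.
Unit pairs (A ⇒* B via units): (S,B).
S: inherits non-unit rules of {B, S} → JJ | a | aJa | ad.
B: inherits non-unit rules of {B} → aJa | ad.
J: inherits non-unit rules of {J} → WS | a.
W: inherits non-unit rules of {W} → SW | d.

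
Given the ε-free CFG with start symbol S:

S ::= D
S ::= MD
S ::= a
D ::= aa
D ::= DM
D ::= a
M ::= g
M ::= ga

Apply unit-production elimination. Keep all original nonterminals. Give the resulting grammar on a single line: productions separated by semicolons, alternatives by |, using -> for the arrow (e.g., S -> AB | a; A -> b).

Unit productions: S->D.
Unit pairs (A ⇒* B via units): (S,D).
S: inherits non-unit rules of {D, S} → DM | MD | a | aa.
D: inherits non-unit rules of {D} → DM | a | aa.
M: inherits non-unit rules of {M} → g | ga.

S -> a | DM | MD | aa; D -> a | DM | aa; M -> g | ga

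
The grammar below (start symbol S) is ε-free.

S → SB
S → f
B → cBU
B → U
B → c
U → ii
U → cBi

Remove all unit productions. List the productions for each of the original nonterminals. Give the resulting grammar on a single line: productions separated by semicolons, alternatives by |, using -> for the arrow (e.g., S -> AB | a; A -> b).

Unit productions: B->U.
Unit pairs (A ⇒* B via units): (B,U).
S: inherits non-unit rules of {S} → SB | f.
B: inherits non-unit rules of {B, U} → c | cBU | cBi | ii.
U: inherits non-unit rules of {U} → cBi | ii.

S -> f | SB; B -> c | ii | cBU | cBi; U -> ii | cBi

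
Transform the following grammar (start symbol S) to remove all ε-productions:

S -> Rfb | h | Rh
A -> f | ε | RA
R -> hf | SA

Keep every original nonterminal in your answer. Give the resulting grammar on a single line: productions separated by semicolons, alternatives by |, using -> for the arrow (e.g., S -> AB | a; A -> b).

S -> h | Rh | Rfb; A -> R | f | RA; R -> S | SA | hf

Nullable set: {A}.
Drop A -> ε.
A -> RA: A nullable, giving R | RA.
R -> SA: A nullable, giving S | SA.
Unchanged (no nullable symbols): S -> Rfb; S -> Rh; S -> h; A -> f; R -> hf.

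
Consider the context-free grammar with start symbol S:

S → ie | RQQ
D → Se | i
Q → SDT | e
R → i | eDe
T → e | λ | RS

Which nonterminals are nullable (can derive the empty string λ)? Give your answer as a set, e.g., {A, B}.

Directly nullable (have an ε-rule): {T}.
Not nullable: D, Q, R, S — each has a terminal in every rule's right-hand side or depends on a non-nullable symbol.

{T}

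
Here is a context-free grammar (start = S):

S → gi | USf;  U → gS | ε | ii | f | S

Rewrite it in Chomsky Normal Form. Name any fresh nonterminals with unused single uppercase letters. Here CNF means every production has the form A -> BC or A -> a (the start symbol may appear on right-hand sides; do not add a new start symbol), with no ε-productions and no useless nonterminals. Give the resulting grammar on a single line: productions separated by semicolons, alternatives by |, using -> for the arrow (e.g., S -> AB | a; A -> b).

S -> BC | SA | UD; A -> f; B -> g; C -> i; D -> SA; E -> SA; U -> f | BC | BS | CC | SA | UE

Nullable: {U}; after ε-elimination: S -> Sf | gi | USf; U -> S | f | gS | ii.
After unit-elimination: S -> Sf | gi | USf; U -> f | Sf | gS | gi | ii | USf.
TERM: introduce A -> f, B -> g, C -> i and substitute in every rule of length ≥2.
BIN: S -> USA becomes S -> UD, D -> SA; U -> USA becomes U -> UE, E -> SA.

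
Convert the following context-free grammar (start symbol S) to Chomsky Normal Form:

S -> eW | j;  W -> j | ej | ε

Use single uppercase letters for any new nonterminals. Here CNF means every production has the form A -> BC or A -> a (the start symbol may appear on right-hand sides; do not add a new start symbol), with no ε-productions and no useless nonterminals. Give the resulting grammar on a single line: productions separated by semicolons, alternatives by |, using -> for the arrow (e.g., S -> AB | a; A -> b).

Nullable: {W}; after ε-elimination: S -> e | j | eW; W -> j | ej.
No unit productions to eliminate.
TERM: introduce A -> e, B -> j and substitute in every rule of length ≥2.

S -> e | j | AW; A -> e; B -> j; W -> j | AB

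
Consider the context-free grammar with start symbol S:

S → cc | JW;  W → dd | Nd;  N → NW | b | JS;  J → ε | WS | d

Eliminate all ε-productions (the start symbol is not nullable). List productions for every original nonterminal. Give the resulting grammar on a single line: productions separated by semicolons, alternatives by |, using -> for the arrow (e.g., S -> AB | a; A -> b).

S -> W | JW | cc; J -> d | WS; N -> S | b | JS | NW; W -> Nd | dd

Nullable set: {J}.
S -> JW: J nullable, giving JW | W.
Drop J -> ε.
N -> JS: J nullable, giving JS | S.
Unchanged (no nullable symbols): S -> cc; J -> WS; J -> d; N -> NW; N -> b; W -> Nd; W -> dd.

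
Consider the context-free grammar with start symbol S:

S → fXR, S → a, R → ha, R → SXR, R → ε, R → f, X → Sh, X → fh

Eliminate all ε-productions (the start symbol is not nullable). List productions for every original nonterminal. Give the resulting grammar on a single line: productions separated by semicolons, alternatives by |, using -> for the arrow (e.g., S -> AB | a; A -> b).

S -> a | fX | fXR; R -> f | SX | ha | SXR; X -> Sh | fh

Nullable set: {R}.
S -> fXR: R nullable, giving fX | fXR.
Drop R -> ε.
R -> SXR: R nullable, giving SX | SXR.
Unchanged (no nullable symbols): S -> a; R -> f; R -> ha; X -> Sh; X -> fh.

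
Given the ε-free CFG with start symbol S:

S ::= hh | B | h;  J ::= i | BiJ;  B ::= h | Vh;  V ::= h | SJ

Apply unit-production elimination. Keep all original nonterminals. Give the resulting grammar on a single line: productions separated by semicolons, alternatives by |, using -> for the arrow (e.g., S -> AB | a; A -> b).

S -> h | Vh | hh; B -> h | Vh; J -> i | BiJ; V -> h | SJ

Unit productions: S->B.
Unit pairs (A ⇒* B via units): (S,B).
S: inherits non-unit rules of {B, S} → Vh | h | hh.
B: inherits non-unit rules of {B} → Vh | h.
J: inherits non-unit rules of {J} → BiJ | i.
V: inherits non-unit rules of {V} → SJ | h.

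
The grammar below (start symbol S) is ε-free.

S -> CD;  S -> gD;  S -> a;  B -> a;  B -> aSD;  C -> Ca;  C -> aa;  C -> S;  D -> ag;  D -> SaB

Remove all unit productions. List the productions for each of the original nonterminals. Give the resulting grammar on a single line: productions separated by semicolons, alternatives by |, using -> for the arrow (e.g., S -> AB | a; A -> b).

Unit productions: C->S.
Unit pairs (A ⇒* B via units): (C,S).
S: inherits non-unit rules of {S} → CD | a | gD.
B: inherits non-unit rules of {B} → a | aSD.
C: inherits non-unit rules of {C, S} → CD | Ca | a | aa | gD.
D: inherits non-unit rules of {D} → SaB | ag.

S -> a | CD | gD; B -> a | aSD; C -> a | CD | Ca | aa | gD; D -> ag | SaB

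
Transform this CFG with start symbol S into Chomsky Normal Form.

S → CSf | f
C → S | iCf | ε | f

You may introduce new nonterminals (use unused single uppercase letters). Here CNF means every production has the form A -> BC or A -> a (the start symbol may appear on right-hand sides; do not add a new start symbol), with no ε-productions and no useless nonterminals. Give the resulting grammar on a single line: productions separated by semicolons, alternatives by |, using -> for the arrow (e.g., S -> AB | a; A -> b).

Nullable: {C}; after ε-elimination: S -> f | Sf | CSf; C -> S | f | if | iCf.
After unit-elimination: S -> f | Sf | CSf; C -> f | Sf | if | CSf | iCf.
TERM: introduce A -> f, B -> i and substitute in every rule of length ≥2.
BIN: C -> BCA becomes C -> BD, D -> CA; C -> CSA becomes C -> CE, E -> SA; S -> CSA becomes S -> CF, F -> SA.

S -> f | CF | SA; A -> f; B -> i; C -> f | BA | BD | CE | SA; D -> CA; E -> SA; F -> SA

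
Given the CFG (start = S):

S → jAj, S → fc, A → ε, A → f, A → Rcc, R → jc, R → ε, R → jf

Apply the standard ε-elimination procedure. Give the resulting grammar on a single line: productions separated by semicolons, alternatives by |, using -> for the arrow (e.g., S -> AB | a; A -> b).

Nullable set: {A, R}.
S -> jAj: A nullable, giving jAj | jj.
Drop A -> ε.
A -> Rcc: R nullable, giving Rcc | cc.
Drop R -> ε.
Unchanged (no nullable symbols): S -> fc; A -> f; R -> jc; R -> jf.

S -> fc | jj | jAj; A -> f | cc | Rcc; R -> jc | jf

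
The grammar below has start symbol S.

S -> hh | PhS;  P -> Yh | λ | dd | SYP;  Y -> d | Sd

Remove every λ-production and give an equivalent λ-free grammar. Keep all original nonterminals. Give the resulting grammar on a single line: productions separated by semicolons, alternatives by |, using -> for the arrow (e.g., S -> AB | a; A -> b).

Nullable set: {P}.
S -> PhS: P nullable, giving PhS | hS.
Drop P -> λ.
P -> SYP: P nullable, giving SY | SYP.
Unchanged (no nullable symbols): S -> hh; P -> Yh; P -> dd; Y -> Sd; Y -> d.

S -> hS | hh | PhS; P -> SY | Yh | dd | SYP; Y -> d | Sd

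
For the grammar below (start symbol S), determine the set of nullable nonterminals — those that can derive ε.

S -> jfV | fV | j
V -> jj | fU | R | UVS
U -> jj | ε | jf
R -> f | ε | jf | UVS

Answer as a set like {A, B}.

Directly nullable (have an ε-rule): {R, U}.
V is nullable via V -> R (every symbol on the right is already known nullable).
Not nullable: S — each has a terminal in every rule's right-hand side or depends on a non-nullable symbol.

{R, U, V}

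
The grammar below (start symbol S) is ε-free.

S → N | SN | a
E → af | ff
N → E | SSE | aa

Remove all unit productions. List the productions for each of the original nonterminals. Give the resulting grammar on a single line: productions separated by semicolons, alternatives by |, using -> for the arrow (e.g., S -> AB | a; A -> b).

Unit productions: N->E, S->N.
Unit pairs (A ⇒* B via units): (N,E), (S,E), (S,N).
S: inherits non-unit rules of {E, N, S} → SN | SSE | a | aa | af | ff.
E: inherits non-unit rules of {E} → af | ff.
N: inherits non-unit rules of {E, N} → SSE | aa | af | ff.

S -> a | SN | aa | af | ff | SSE; E -> af | ff; N -> aa | af | ff | SSE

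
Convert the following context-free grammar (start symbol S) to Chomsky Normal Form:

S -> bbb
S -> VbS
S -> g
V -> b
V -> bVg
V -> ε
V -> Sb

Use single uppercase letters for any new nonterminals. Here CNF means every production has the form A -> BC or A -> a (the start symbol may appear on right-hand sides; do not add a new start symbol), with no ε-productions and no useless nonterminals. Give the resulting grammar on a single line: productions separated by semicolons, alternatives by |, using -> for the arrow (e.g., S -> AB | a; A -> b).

S -> g | AC | AS | VD; A -> b; B -> g; C -> AA; D -> AS; E -> VB; V -> b | AB | AE | SA

Nullable: {V}; after ε-elimination: S -> g | bS | VbS | bbb; V -> b | Sb | bg | bVg.
No unit productions to eliminate.
TERM: introduce A -> b, B -> g and substitute in every rule of length ≥2.
BIN: S -> AAA becomes S -> AC, C -> AA; S -> VAS becomes S -> VD, D -> AS; V -> AVB becomes V -> AE, E -> VB.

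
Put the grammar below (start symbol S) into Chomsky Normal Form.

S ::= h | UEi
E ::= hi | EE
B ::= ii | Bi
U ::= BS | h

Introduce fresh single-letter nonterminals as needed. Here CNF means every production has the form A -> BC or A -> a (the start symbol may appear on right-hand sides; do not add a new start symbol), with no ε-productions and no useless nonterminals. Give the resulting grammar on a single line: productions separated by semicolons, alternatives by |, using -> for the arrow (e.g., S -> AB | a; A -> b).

No ε-productions.
No unit productions to eliminate.
TERM: introduce C -> h, A -> i and substitute in every rule of length ≥2.
BIN: S -> UEA becomes S -> UD, D -> EA.

S -> h | UD; A -> i; B -> AA | BA; C -> h; D -> EA; E -> CA | EE; U -> h | BS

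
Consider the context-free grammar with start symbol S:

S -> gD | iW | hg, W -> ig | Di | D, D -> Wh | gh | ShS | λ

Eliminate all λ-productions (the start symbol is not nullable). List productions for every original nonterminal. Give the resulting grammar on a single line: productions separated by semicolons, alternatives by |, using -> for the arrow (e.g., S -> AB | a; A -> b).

S -> g | i | gD | hg | iW; D -> h | Wh | gh | ShS; W -> D | i | Di | ig

Nullable set: {D, W}.
S -> gD: D nullable, giving g | gD.
S -> iW: W nullable, giving i | iW.
Drop D -> λ.
D -> Wh: W nullable, giving Wh | h.
W -> D: D nullable, giving D.
W -> Di: D nullable, giving Di | i.
Unchanged (no nullable symbols): S -> hg; D -> ShS; D -> gh; W -> ig.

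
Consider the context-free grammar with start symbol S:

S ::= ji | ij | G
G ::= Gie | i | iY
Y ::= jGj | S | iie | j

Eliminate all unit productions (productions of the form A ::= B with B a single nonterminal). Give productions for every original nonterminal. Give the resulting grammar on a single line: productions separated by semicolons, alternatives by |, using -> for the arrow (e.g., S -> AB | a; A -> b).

S -> i | iY | ij | ji | Gie; G -> i | iY | Gie; Y -> i | j | iY | ij | ji | Gie | iie | jGj

Unit productions: S->G, Y->S.
Unit pairs (A ⇒* B via units): (S,G), (Y,G), (Y,S).
S: inherits non-unit rules of {G, S} → Gie | i | iY | ij | ji.
G: inherits non-unit rules of {G} → Gie | i | iY.
Y: inherits non-unit rules of {G, S, Y} → Gie | i | iY | iie | ij | j | jGj | ji.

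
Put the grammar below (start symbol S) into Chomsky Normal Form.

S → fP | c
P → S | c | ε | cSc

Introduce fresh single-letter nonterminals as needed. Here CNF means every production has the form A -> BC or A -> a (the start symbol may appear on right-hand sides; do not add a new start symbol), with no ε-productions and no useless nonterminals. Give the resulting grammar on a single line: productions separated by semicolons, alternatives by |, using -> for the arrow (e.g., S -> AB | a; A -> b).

S -> c | f | BP; A -> c; B -> f; C -> SA; P -> c | f | AC | BP

Nullable: {P}; after ε-elimination: S -> c | f | fP; P -> S | c | cSc.
After unit-elimination: S -> c | f | fP; P -> c | f | fP | cSc.
TERM: introduce A -> c, B -> f and substitute in every rule of length ≥2.
BIN: P -> ASA becomes P -> AC, C -> SA.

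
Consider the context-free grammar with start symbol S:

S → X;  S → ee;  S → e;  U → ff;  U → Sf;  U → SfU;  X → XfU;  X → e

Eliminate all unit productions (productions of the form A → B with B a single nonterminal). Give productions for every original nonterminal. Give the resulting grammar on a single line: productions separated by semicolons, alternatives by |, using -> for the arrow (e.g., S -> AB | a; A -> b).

S -> e | ee | XfU; U -> Sf | ff | SfU; X -> e | XfU

Unit productions: S->X.
Unit pairs (A ⇒* B via units): (S,X).
S: inherits non-unit rules of {S, X} → XfU | e | ee.
U: inherits non-unit rules of {U} → Sf | SfU | ff.
X: inherits non-unit rules of {X} → XfU | e.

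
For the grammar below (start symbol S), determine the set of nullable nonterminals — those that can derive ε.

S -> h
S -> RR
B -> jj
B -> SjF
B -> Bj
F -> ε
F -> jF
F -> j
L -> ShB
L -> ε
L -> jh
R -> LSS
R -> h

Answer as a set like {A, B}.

Directly nullable (have an ε-rule): {F, L}.
Not nullable: B, R, S — each has a terminal in every rule's right-hand side or depends on a non-nullable symbol.

{F, L}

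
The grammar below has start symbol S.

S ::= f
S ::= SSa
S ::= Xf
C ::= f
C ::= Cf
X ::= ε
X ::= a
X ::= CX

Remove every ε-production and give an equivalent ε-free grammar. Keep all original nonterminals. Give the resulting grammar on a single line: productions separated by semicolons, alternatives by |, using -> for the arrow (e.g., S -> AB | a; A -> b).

Nullable set: {X}.
S -> Xf: X nullable, giving Xf | f.
Drop X -> ε.
X -> CX: X nullable, giving C | CX.
Unchanged (no nullable symbols): S -> SSa; S -> f; C -> Cf; C -> f; X -> a.

S -> f | Xf | SSa; C -> f | Cf; X -> C | a | CX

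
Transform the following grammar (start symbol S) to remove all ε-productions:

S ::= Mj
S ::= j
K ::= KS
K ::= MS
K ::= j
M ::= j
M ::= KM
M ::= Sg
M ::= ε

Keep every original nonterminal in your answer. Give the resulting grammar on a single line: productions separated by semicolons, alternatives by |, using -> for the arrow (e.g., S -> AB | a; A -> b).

S -> j | Mj; K -> S | j | KS | MS; M -> K | j | KM | Sg

Nullable set: {M}.
S -> Mj: M nullable, giving Mj | j.
K -> MS: M nullable, giving MS | S.
Drop M -> ε.
M -> KM: M nullable, giving K | KM.
Unchanged (no nullable symbols): S -> j; K -> KS; K -> j; M -> Sg; M -> j.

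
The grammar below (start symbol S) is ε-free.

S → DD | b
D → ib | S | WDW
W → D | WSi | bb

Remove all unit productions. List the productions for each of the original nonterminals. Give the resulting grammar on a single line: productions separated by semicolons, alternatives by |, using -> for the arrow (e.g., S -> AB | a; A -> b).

Unit productions: D->S, W->D.
Unit pairs (A ⇒* B via units): (D,S), (W,D), (W,S).
S: inherits non-unit rules of {S} → DD | b.
D: inherits non-unit rules of {D, S} → DD | WDW | b | ib.
W: inherits non-unit rules of {D, S, W} → DD | WDW | WSi | b | bb | ib.

S -> b | DD; D -> b | DD | ib | WDW; W -> b | DD | bb | ib | WDW | WSi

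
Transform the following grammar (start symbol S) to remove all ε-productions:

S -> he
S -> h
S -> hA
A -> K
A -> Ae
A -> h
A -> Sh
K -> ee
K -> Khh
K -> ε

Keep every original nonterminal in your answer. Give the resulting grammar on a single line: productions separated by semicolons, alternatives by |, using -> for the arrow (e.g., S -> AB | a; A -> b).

Nullable set: {A, K}.
S -> hA: A nullable, giving h | hA.
A -> Ae: A nullable, giving Ae | e.
A -> K: K nullable, giving K.
Drop K -> ε.
K -> Khh: K nullable, giving Khh | hh.
Unchanged (no nullable symbols): S -> h; S -> he; A -> Sh; A -> h; K -> ee.

S -> h | hA | he; A -> K | e | h | Ae | Sh; K -> ee | hh | Khh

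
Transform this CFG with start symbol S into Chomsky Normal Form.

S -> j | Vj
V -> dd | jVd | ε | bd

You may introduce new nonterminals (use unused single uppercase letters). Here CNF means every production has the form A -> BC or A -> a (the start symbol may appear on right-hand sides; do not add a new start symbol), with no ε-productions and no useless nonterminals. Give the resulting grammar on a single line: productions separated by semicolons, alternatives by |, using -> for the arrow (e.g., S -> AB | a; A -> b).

S -> j | VA; A -> j; B -> b; C -> d; D -> VC; V -> AC | AD | BC | CC

Nullable: {V}; after ε-elimination: S -> j | Vj; V -> bd | dd | jd | jVd.
No unit productions to eliminate.
TERM: introduce B -> b, C -> d, A -> j and substitute in every rule of length ≥2.
BIN: V -> AVC becomes V -> AD, D -> VC.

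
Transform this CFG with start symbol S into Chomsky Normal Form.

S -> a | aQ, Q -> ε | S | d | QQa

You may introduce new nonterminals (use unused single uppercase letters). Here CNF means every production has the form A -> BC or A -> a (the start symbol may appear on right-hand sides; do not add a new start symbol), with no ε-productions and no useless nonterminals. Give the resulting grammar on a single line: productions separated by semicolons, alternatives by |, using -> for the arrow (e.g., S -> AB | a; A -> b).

Nullable: {Q}; after ε-elimination: S -> a | aQ; Q -> S | a | d | Qa | QQa.
After unit-elimination: S -> a | aQ; Q -> a | d | Qa | aQ | QQa.
TERM: introduce A -> a and substitute in every rule of length ≥2.
BIN: Q -> QQA becomes Q -> QB, B -> QA.

S -> a | AQ; A -> a; B -> QA; Q -> a | d | AQ | QA | QB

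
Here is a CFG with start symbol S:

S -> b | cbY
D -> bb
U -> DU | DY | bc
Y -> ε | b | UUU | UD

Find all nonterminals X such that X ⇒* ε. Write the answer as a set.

Directly nullable (have an ε-rule): {Y}.
Not nullable: D, S, U — each has a terminal in every rule's right-hand side or depends on a non-nullable symbol.

{Y}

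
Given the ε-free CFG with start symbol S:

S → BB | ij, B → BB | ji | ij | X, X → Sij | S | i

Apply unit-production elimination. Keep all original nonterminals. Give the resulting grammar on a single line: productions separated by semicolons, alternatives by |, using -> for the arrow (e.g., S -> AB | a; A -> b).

Unit productions: B->X, X->S.
Unit pairs (A ⇒* B via units): (B,S), (B,X), (X,S).
S: inherits non-unit rules of {S} → BB | ij.
B: inherits non-unit rules of {B, S, X} → BB | Sij | i | ij | ji.
X: inherits non-unit rules of {S, X} → BB | Sij | i | ij.

S -> BB | ij; B -> i | BB | ij | ji | Sij; X -> i | BB | ij | Sij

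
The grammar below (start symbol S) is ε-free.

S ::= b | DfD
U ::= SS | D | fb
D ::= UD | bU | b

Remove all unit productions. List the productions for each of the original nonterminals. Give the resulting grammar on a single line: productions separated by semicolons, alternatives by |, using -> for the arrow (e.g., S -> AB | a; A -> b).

S -> b | DfD; D -> b | UD | bU; U -> b | SS | UD | bU | fb

Unit productions: U->D.
Unit pairs (A ⇒* B via units): (U,D).
S: inherits non-unit rules of {S} → DfD | b.
D: inherits non-unit rules of {D} → UD | b | bU.
U: inherits non-unit rules of {D, U} → SS | UD | b | bU | fb.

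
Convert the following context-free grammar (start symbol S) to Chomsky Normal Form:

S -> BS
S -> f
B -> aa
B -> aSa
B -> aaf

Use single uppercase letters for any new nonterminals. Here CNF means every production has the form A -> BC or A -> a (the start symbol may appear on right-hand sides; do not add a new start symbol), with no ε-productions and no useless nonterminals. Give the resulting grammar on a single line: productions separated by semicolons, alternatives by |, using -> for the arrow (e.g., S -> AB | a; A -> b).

S -> f | BS; A -> a; B -> AA | AD | AE; C -> f; D -> AC; E -> SA

No ε-productions.
No unit productions to eliminate.
TERM: introduce A -> a, C -> f and substitute in every rule of length ≥2.
BIN: B -> AAC becomes B -> AD, D -> AC; B -> ASA becomes B -> AE, E -> SA.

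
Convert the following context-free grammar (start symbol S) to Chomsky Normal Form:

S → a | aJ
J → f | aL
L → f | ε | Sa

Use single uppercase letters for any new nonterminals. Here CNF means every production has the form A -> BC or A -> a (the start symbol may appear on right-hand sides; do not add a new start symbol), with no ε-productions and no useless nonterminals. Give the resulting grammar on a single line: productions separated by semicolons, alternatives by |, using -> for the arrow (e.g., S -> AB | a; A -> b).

S -> a | AJ; A -> a; J -> a | f | AL; L -> f | SA

Nullable: {L}; after ε-elimination: S -> a | aJ; J -> a | f | aL; L -> f | Sa.
No unit productions to eliminate.
TERM: introduce A -> a and substitute in every rule of length ≥2.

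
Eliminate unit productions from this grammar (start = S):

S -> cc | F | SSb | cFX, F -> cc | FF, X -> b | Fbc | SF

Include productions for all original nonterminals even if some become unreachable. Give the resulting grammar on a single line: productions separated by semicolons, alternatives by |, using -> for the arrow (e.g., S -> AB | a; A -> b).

Unit productions: S->F.
Unit pairs (A ⇒* B via units): (S,F).
S: inherits non-unit rules of {F, S} → FF | SSb | cFX | cc.
F: inherits non-unit rules of {F} → FF | cc.
X: inherits non-unit rules of {X} → Fbc | SF | b.

S -> FF | cc | SSb | cFX; F -> FF | cc; X -> b | SF | Fbc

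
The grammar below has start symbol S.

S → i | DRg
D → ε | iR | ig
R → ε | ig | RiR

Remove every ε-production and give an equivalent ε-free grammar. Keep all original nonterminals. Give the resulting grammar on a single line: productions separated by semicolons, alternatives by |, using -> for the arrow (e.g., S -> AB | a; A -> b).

Nullable set: {D, R}.
S -> DRg: D, R nullable, giving DRg | Dg | Rg | g.
Drop D -> ε.
D -> iR: R nullable, giving i | iR.
Drop R -> ε.
R -> RiR: R, R nullable, giving Ri | RiR | i | iR.
Unchanged (no nullable symbols): S -> i; D -> ig; R -> ig.

S -> g | i | Dg | Rg | DRg; D -> i | iR | ig; R -> i | Ri | iR | ig | RiR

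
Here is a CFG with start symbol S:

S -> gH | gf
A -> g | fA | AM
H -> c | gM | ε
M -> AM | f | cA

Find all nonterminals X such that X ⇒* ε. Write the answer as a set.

{H}

Directly nullable (have an ε-rule): {H}.
Not nullable: A, M, S — each has a terminal in every rule's right-hand side or depends on a non-nullable symbol.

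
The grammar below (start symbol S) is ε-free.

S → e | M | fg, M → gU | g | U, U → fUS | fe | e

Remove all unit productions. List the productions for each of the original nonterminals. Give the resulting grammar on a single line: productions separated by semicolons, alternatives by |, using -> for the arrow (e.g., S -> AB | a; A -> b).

Unit productions: M->U, S->M.
Unit pairs (A ⇒* B via units): (M,U), (S,M), (S,U).
S: inherits non-unit rules of {M, S, U} → e | fUS | fe | fg | g | gU.
M: inherits non-unit rules of {M, U} → e | fUS | fe | g | gU.
U: inherits non-unit rules of {U} → e | fUS | fe.

S -> e | g | fe | fg | gU | fUS; M -> e | g | fe | gU | fUS; U -> e | fe | fUS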